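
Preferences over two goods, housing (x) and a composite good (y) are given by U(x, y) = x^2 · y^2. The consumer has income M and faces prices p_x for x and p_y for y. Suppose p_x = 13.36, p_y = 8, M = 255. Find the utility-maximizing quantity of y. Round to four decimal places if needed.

y* = 15.9375

MU_x/MU_y = (2·y)/(2·x); tangency sets this equal to p_x/p_y.
Rearranging, p_y·y = p_x·x. Substituting into the budget gives p_x·x·(1 + 1) = M.
Demand: x*(p_x,p_y,M) = 0.5·M/p_x and y* = 0.5·M/p_y.
At p_x=13.36, p_y=8, M=255: y* = 0.5·255/8 = 15.9375.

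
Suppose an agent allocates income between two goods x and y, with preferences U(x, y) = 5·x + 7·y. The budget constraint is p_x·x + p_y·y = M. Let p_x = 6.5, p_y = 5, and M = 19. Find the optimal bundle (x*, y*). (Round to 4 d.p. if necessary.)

x* = 0, y* = 3.8

Linear utility — the consumer picks whichever good has higher MU/price: 5/6.5 = 0.7692 vs 7/5 = 1.4.
y gives more utility per dollar, so spend all income on y: y* = M/p_y, x* = 0.
Numerically: x* = 0, y* = 3.8.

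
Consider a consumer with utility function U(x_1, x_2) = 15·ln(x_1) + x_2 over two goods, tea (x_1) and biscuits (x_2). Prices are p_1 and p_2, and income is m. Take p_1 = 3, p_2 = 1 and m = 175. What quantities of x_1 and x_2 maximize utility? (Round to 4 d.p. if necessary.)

At the given prices: x_1* = 15·1/3 = 5, and x_2* = 160.

x_1* = 5, x_2* = 160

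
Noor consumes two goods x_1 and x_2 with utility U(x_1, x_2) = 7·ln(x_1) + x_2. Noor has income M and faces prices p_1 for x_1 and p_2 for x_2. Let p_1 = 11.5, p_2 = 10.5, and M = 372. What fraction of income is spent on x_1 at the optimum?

MU_x_1 = 7/x_1, MU_x_2 = 1. Tangency: 7/x_1 = p_1/p_2.
So x_1*(p_1,p_2) = 7·p_2/p_1, independent of income; and x_2* = (M − 7·p_2)/p_2.
At the given prices: x_1* = 7·10.5/11.5 = 6.3913, and x_2* = 28.4286.
Expenditure on x_1: 11.5·6.3913 = 73.5; share = 0.1976.

share on x_1 = 0.1976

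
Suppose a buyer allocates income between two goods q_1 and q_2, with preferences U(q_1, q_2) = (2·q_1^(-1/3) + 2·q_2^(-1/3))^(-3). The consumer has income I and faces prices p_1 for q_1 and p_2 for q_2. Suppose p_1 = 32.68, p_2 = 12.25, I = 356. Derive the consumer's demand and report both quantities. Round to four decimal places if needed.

q_1* = 6.1115, q_2* = 12.7572

MRS = MU_q_1/MU_q_2 = (q_2/q_1)^(4/3). Set equal to p_1/p_2.
Solve for the ratio: q_2/q_1 = [p_1/p_2]^(0.75).
With the ratio pinned down, the budget gives q_1* = I/(p_1 + p_2·(q_2/q_1)) and q_2* = (q_2/q_1)·q_1*.
Numerically q_2/q_1 = 2.087418, so q_1* = 356/(32.68 + 12.25·2.087418) = 6.1115 and q_2* = 2.087418·6.1115 = 12.7572.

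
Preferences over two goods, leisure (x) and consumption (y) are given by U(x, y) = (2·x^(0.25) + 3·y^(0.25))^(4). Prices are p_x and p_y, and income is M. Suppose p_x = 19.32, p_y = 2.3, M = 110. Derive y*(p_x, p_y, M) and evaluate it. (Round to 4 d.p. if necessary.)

MU_x ∝ 2·x^(-0.75), MU_y ∝ 3·y^(-0.75), so MRS = (2/3)·(y/x)^(0.75) = p_x/p_y.
Hence y/x = ((3/2)·p_x/p_y)^(1/(0.75)), i.e. raised to the 4/3 power.
Substitute y = (y/x)·x into the budget: x* = M/(p_x + p_y·(y/x)).
Numerically y/x = 29.319781, so x* = 110/(19.32 + 2.3·29.319781) = 1.2679 and y* = 29.319781·1.2679 = 37.1755.

y* = 37.1755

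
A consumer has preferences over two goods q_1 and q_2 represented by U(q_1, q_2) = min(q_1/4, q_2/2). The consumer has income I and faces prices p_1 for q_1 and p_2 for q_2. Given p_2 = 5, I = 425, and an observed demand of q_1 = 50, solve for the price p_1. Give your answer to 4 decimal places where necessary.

p_1 = 6

With perfect complements, no substitution: consume in ratio q_1:q_2 = 4:2.
Budget: p_1·q_1 + p_2·(1/2)·q_1 = I, so (4·p_1 + 2·p_2)·q_1 = 4·I.
Demand: q_1*(p_1,p_2,I) = 4·I/(4·p_1 + 2·p_2), q_2* = 2·I/(4·p_1 + 2·p_2).
Set q_1* = 50 in the demand function and solve for p_1: p_1 = 6.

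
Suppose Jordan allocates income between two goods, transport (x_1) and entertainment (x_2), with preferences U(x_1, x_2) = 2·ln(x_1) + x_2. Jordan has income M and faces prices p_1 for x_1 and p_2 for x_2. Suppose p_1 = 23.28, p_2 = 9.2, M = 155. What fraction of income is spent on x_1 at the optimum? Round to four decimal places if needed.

Set MRS = p_1/p_2: (2/x_1)/1 = p_1/p_2.
So x_1*(p_1,p_2) = 2·p_2/p_1, independent of income; and x_2* = (M − 2·p_2)/p_2.
At the given prices: x_1* = 2·9.2/23.28 = 0.7904, and x_2* = 14.8478.
Expenditure on x_1: 23.28·0.7904 = 18.4; share = 0.1187.

share on x_1 = 0.1187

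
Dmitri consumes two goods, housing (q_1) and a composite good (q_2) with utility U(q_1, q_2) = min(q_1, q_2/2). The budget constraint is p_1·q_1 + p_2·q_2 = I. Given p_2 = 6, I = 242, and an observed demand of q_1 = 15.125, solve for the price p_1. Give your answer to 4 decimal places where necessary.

p_1 = 4

With perfect complements, no substitution: consume in ratio q_1:q_2 = 1:2.
Budget: p_1·q_1 + p_2·2·q_1 = I, so (p_1 + 2·p_2)·q_1 = I.
Demand: q_1*(p_1,p_2,I) = I/(p_1 + 2·p_2), q_2* = 2·I/(p_1 + 2·p_2).
Set q_1* = 15.125 in the demand function and solve for p_1: p_1 = 4.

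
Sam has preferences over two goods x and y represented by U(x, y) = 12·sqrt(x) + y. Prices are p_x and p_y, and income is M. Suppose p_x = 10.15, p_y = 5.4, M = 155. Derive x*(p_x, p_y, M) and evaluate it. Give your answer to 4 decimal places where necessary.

MU_x = 6/√x, MU_y = 1. Tangency: 6/√x = p_x/p_y.
Solve: √x = 6·p_y/p_x, so x*(p_x,p_y) = (6·p_y/p_x)², and y* = (M − p_x·x*)/p_y.
Plugging in: x* = (6·5.4/10.15)² = 10.1896.

x* = 10.1896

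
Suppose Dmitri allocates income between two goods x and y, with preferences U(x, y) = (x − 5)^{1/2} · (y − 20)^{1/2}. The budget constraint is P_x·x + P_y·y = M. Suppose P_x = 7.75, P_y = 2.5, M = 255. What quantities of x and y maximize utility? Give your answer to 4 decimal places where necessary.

After buying the subsistence bundle (5, 20), a share 0.5 of the remaining income goes to x: x* = 5 + 0.5·(M − 5P_x − 20P_y)/P_x.
Discretionary income = 255 − 5·7.75 − 20·2.5 = 166.25; x* = 5 + 0.5·166.25/7.75 = 15.7258; y* = 20 + 0.5·166.25/2.5 = 53.25.

x* = 15.7258, y* = 53.25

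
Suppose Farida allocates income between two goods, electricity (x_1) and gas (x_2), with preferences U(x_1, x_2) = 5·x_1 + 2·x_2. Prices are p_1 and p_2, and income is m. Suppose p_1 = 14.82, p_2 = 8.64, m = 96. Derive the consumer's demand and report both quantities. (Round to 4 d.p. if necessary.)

x_1* = 6.4777, x_2* = 0

Linear utility — the consumer picks whichever good has higher MU/price: 5/14.82 = 0.3374 vs 2/8.64 = 0.2315.
x_1 gives more utility per dollar, so spend all income on x_1: x_1* = m/p_1, x_2* = 0.
Numerically: x_1* = 6.4777, x_2* = 0.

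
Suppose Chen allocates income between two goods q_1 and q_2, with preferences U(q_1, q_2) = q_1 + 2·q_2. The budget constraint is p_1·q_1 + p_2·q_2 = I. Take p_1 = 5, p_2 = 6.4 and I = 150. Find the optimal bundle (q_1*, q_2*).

q_1* = 0, q_2* = 23.4375

Numerically: q_1* = 0, q_2* = 23.4375.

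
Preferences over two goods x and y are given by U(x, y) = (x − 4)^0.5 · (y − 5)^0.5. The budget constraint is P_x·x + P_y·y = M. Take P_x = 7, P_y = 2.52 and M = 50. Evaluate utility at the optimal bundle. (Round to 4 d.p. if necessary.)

This is Cobb-Douglas in (x−4, y−5): tangency gives 0.5·P_y·(y−5) = 0.5·P_x·(x−4).
After buying the subsistence bundle (4, 5), a share 0.5 of the remaining income goes to x: x* = 4 + 0.5·(M − 4P_x − 5P_y)/P_x.
Discretionary income = 50 − 4·7 − 5·2.52 = 9.4; x* = 4 + 0.5·9.4/7 = 4.6714; y* = 5 + 0.5·9.4/2.52 = 6.8651.
Utility at the optimum: U(4.6714, 6.8651) = 1.119.

V = 1.119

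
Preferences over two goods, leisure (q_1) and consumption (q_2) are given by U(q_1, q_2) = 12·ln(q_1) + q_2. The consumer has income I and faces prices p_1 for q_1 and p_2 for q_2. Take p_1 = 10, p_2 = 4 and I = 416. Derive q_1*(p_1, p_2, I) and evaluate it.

q_1* = 4.8

Set MRS = p_1/p_2: (12/q_1)/1 = p_1/p_2.
So q_1*(p_1,p_2) = 12·p_2/p_1, independent of income; and q_2* = (I − 12·p_2)/p_2.
At the given prices: q_1* = 12·4/10 = 4.8.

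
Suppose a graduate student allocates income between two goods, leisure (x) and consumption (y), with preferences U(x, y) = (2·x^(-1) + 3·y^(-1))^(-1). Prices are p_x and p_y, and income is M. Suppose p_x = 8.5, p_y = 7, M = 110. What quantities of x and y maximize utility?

x* = 6.1291, y* = 8.2718

MU_x ∝ 2·x^(-2), MU_y ∝ 3·y^(-2), so MRS = (2/3)·(y/x)^(2) = p_x/p_y.
Solve for the ratio: y/x = [(3/2)·p_x/p_y]^(0.5).
With the ratio pinned down, the budget gives x* = M/(p_x + p_y·(y/x)) and y* = (y/x)·x*.
Numerically y/x = 1.349603, so x* = 110/(8.5 + 7·1.349603) = 6.1291 and y* = 1.349603·6.1291 = 8.2718.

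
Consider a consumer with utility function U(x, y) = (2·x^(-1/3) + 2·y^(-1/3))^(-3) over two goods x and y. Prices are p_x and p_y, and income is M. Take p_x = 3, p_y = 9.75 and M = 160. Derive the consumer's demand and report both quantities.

MRS = MU_x/MU_y = (y/x)^(4/3). Set equal to p_x/p_y.
Hence y/x = (p_x/p_y)^(1/(4/3)), i.e. raised to the 0.75 power.
Substitute y = (y/x)·x into the budget: x* = M/(p_x + p_y·(y/x)).
Numerically y/x = 0.413131, so x* = 160/(3 + 9.75·0.413131) = 22.766 and y* = 0.413131·22.766 = 9.4053.

x* = 22.766, y* = 9.4053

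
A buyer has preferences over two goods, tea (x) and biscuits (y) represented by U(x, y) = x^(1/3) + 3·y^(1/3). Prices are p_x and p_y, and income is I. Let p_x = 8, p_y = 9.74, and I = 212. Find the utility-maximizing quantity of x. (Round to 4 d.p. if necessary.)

From the CES first-order condition, (1/3)·(y/x)^(2/3) = p_x/p_y.
Solve for the ratio: y/x = [3·p_x/p_y]^(1.5).
Substitute y = (y/x)·x into the budget: x* = I/(p_x + p_y·(y/x)).
Numerically y/x = 3.867928, so x* = 212/(8 + 9.74·3.867928) = 4.6416.

x* = 4.6416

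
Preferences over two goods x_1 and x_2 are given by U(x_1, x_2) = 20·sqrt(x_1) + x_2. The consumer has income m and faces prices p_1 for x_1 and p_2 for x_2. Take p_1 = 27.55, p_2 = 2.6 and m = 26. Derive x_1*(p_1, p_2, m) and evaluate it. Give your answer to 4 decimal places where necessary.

x_1* = 0.8906

Plugging in: x_1* = (10·2.6/27.55)² = 0.8906.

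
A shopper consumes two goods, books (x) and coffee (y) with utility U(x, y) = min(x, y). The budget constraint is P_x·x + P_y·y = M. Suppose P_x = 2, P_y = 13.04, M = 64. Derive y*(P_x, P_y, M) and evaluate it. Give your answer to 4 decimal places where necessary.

With perfect complements, no substitution: consume in ratio x:y = 1:1.
Budget: P_x·x + P_y·x = M, so (P_x + P_y)·x = M.
Demand: x*(P_x,P_y,M) = M/(P_x + P_y), y* = M/(P_x + P_y).
Here 2 + 13.04 = 15.04, giving y* = 4.2553.

y* = 4.2553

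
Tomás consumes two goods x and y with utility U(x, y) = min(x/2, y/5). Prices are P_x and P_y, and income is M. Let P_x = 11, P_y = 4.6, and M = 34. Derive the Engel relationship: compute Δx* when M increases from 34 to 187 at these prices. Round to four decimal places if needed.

Here 2·11 + 5·4.6 = 45, giving x* = 1.5111.
At M' = 187: x* = 8.3111. Change: 8.3111 − 1.5111 = 6.8.

Δx* = 6.8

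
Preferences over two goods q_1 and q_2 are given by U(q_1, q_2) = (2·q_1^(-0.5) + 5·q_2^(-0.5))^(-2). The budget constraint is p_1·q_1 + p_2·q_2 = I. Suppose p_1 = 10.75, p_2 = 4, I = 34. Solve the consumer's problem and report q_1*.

MRS = MU_q_1/MU_q_2 = (2/5)·(q_2/q_1)^(1.5). Set equal to p_1/p_2.
Solve for the ratio: q_2/q_1 = [(5/2)·p_1/p_2]^(2/3).
Substitute q_2 = (q_2/q_1)·q_1 into the budget: q_1* = I/(p_1 + p_2·(q_2/q_1)).
Numerically q_2/q_1 = 3.56062, so q_1* = 34/(10.75 + 4·3.56062) = 1.3604.

q_1* = 1.3604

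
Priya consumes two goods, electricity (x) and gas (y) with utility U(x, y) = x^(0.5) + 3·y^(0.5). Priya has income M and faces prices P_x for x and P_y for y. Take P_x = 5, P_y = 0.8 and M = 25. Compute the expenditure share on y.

share on y = 0.9825

MU_x ∝ x^(-0.5), MU_y ∝ 3·y^(-0.5), so MRS = (1/3)·(y/x)^(0.5) = P_x/P_y.
Hence y/x = (3·P_x/P_y)^(1/(0.5)), i.e. raised to the 2 power.
Substitute y = (y/x)·x into the budget: x* = M/(P_x + P_y·(y/x)).
Numerically y/x = 351.5625, so x* = 25/(5 + 0.8·351.5625) = 0.0873 and y* = 351.5625·0.0873 = 30.7041.
Expenditure on y: 0.8·30.7041 = 24.5633; share = 0.9825.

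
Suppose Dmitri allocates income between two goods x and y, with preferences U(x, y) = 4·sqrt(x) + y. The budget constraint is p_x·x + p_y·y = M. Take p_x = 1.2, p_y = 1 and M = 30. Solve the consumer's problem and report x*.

x* = 2.7778

MU_x = 2/√x, MU_y = 1. Tangency: 2/√x = p_x/p_y.
Thus x* = (2·p_y/p_x)² — independent of M — with the rest of income spent on y.
Plugging in: x* = (2·1/1.2)² = 2.7778.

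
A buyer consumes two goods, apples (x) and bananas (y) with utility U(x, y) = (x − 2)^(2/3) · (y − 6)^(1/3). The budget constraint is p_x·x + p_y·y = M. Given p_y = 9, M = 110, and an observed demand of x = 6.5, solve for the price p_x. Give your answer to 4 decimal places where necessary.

p_x = 6.4

MRS = 2·(y−6)/(x−2). Tangency with p_x/p_y gives y−6 = (1/2)·(p_x/p_y)·(x−2).
After buying the subsistence bundle (2, 6), a share 2/3 of the remaining income goes to x: x* = 2 + 2/3·(M − 2p_x − 6p_y)/p_x.
Set x* = 6.5 in the demand function and solve for p_x: p_x = 6.4.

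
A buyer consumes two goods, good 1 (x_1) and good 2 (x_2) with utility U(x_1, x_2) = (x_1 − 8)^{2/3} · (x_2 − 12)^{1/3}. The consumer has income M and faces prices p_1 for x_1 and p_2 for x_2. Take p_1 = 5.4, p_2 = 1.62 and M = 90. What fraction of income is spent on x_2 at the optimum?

Let x_1' = x_1−8, x_2' = x_2−12. MRS = 2·x_2'/x_1' = p_1/p_2.
Substituting into the budget: x_1* = 8 + 2/3·(M − 8·p_1 − 12·p_2)/p_1, and x_2* = 12 + 1/3·(…)/p_2.
Discretionary income = 90 − 8·5.4 − 12·1.62 = 27.36; x_1* = 8 + 2/3·27.36/5.4 = 11.3778; x_2* = 12 + 1/3·27.36/1.62 = 17.6296.
Expenditure on x_2: 1.62·17.6296 = 28.56; share = 0.3173.

share on x_2 = 0.3173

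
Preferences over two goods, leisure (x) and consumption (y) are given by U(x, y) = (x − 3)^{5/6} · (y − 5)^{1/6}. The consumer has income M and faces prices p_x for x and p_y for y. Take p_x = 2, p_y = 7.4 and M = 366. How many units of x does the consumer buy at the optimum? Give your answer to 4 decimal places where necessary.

x* = 137.5833

Discretionary income = 366 − 3·2 − 5·7.4 = 323; x* = 3 + 5/6·323/2 = 137.5833.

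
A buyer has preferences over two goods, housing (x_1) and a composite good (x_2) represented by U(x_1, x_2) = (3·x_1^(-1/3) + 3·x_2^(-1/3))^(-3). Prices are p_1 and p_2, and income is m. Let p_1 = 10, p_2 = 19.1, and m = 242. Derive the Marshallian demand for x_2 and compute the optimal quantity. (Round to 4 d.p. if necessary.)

x_2* = 6.8464

MRS = MU_x_1/MU_x_2 = (x_2/x_1)^(4/3). Set equal to p_1/p_2.
Hence x_2/x_1 = (p_1/p_2)^(1/(4/3)), i.e. raised to the 0.75 power.
With the ratio pinned down, the budget gives x_1* = m/(p_1 + p_2·(x_2/x_1)) and x_2* = (x_2/x_1)·x_1*.
Numerically x_2/x_1 = 0.615496, so x_1* = 242/(10 + 19.1·0.615496) = 11.1234 and x_2* = 0.615496·11.1234 = 6.8464.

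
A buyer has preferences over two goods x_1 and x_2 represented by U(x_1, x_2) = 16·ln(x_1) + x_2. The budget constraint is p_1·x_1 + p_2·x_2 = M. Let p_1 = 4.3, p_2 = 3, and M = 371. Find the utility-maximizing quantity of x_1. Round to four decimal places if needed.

x_1* = 11.1628

MU_x_1 = 16/x_1, MU_x_2 = 1. Tangency: 16/x_1 = p_1/p_2.
So x_1*(p_1,p_2) = 16·p_2/p_1, independent of income; and x_2* = (M − 16·p_2)/p_2.
At the given prices: x_1* = 16·3/4.3 = 11.1628.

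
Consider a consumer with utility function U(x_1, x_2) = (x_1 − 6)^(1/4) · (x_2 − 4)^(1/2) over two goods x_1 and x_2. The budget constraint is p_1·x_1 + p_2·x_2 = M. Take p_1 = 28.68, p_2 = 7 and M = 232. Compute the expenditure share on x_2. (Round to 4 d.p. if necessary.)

Substituting into the budget: x_1* = 6 + 1/3·(M − 6·p_1 − 4·p_2)/p_1, and x_2* = 4 + 2/3·(…)/p_2.
Discretionary income = 232 − 6·28.68 − 4·7 = 31.92; x_1* = 6 + 1/3·31.92/28.68 = 6.371; x_2* = 4 + 2/3·31.92/7 = 7.04.
Expenditure on x_2: 7·7.04 = 49.28; share = 0.2124.

share on x_2 = 0.2124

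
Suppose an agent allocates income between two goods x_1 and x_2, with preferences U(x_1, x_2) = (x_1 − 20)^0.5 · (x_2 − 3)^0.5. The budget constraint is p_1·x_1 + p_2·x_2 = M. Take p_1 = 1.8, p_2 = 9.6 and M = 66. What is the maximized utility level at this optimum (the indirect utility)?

V = 0.1443

This is Cobb-Douglas in (x_1−20, x_2−3): tangency gives 0.5·p_2·(x_2−3) = 0.5·p_1·(x_1−20).
After buying the subsistence bundle (20, 3), a share 0.5 of the remaining income goes to x_1: x_1* = 20 + 0.5·(M − 20p_1 − 3p_2)/p_1.
Discretionary income = 66 − 20·1.8 − 3·9.6 = 1.2; x_1* = 20 + 0.5·1.2/1.8 = 20.3333; x_2* = 3 + 0.5·1.2/9.6 = 3.0625.
Utility at the optimum: U(20.3333, 3.0625) = 0.1443.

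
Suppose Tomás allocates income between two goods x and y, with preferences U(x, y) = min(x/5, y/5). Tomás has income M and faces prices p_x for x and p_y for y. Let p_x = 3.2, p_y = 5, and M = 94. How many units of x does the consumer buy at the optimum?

Leontief preferences: the optimum is at the kink where x/5 = y/5, i.e. y = x.
Budget: p_x·x + p_y·x = M, so (5·p_x + 5·p_y)·x = 5·M.
Demand: x*(p_x,p_y,M) = 5·M/(5·p_x + 5·p_y), y* = 5·M/(5·p_x + 5·p_y).
Here 5·3.2 + 5·5 = 41, giving x* = 11.4634.

x* = 11.4634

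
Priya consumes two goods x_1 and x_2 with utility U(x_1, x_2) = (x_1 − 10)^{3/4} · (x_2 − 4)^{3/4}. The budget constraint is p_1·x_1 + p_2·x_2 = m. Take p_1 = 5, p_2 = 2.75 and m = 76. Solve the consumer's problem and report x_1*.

This is Cobb-Douglas in (x_1−10, x_2−4): tangency gives 0.75·p_2·(x_2−4) = 0.75·p_1·(x_1−10).
After buying the subsistence bundle (10, 4), a share 0.5 of the remaining income goes to x_1: x_1* = 10 + 0.5·(m − 10p_1 − 4p_2)/p_1.
Discretionary income = 76 − 10·5 − 4·2.75 = 15; x_1* = 10 + 0.5·15/5 = 11.5.

x_1* = 11.5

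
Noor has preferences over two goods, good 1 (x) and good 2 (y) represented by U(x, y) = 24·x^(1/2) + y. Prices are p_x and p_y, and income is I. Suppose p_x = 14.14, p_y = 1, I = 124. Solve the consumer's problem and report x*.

x* = 0.7202

Solve: √x = 12·p_y/p_x, so x*(p_x,p_y) = (12·p_y/p_x)², and y* = (I − p_x·x*)/p_y.
Plugging in: x* = (12·1/14.14)² = 0.7202.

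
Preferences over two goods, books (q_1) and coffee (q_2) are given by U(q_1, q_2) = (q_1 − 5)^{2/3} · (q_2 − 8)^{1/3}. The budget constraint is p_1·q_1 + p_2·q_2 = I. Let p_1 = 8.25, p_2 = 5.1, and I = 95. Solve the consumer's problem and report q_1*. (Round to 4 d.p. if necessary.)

Substituting into the budget: q_1* = 5 + 2/3·(I − 5·p_1 − 8·p_2)/p_1, and q_2* = 8 + 1/3·(…)/p_2.
Discretionary income = 95 − 5·8.25 − 8·5.1 = 12.95; q_1* = 5 + 2/3·12.95/8.25 = 6.0465.

q_1* = 6.0465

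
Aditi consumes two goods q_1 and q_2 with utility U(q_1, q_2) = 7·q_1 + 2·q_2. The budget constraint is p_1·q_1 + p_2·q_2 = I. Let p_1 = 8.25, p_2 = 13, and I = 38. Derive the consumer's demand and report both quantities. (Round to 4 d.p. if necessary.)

q_1* = 4.6061, q_2* = 0

Numerically: q_1* = 4.6061, q_2* = 0.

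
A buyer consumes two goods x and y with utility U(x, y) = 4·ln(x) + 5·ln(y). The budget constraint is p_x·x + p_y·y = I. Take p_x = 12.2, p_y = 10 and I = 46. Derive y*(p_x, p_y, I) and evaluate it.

y* = 2.5556

The MRS is (4/5)·y/x. Set MRS = p_x/p_y.
Rearranging, p_y·y = (5/4)·p_x·x. Substituting into the budget gives p_x·x·(1 + (5/4)) = I.
Demand: x*(p_x,p_y,I) = 4/9·I/p_x and y* = 5/9·I/p_y.
At p_x=12.2, p_y=10, I=46: y* = 5/9·46/10 = 2.5556.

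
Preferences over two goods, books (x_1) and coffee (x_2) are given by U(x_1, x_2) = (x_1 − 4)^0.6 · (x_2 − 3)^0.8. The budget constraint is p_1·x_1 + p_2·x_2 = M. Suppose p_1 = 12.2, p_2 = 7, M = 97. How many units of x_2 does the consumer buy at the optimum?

x_2* = 5.2204

This is Cobb-Douglas in (x_1−4, x_2−3): tangency gives 0.6·p_2·(x_2−3) = 0.8·p_1·(x_1−4).
Substituting into the budget: x_1* = 4 + 3/7·(M − 4·p_1 − 3·p_2)/p_1, and x_2* = 3 + 4/7·(…)/p_2.
Discretionary income = 97 − 4·12.2 − 3·7 = 27.2; x_2* = 3 + 4/7·27.2/7 = 5.2204.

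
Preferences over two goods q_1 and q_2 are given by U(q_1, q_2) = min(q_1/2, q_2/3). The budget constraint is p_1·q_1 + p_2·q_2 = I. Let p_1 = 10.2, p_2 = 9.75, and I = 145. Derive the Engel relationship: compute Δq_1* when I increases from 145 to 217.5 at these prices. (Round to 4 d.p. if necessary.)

Leontief preferences: the optimum is at the kink where q_1/2 = q_2/3, i.e. q_2 = (3/2)·q_1.
Budget: p_1·q_1 + p_2·(3/2)·q_1 = I, so (2·p_1 + 3·p_2)·q_1 = 2·I.
Demand: q_1*(p_1,p_2,I) = 2·I/(2·p_1 + 3·p_2), q_2* = 3·I/(2·p_1 + 3·p_2).
Here 2·10.2 + 3·9.75 = 49.65, giving q_1* = 5.8409.
At I' = 217.5: q_1* = 8.7613. Change: 8.7613 − 5.8409 = 2.9204.

Δq_1* = 2.9204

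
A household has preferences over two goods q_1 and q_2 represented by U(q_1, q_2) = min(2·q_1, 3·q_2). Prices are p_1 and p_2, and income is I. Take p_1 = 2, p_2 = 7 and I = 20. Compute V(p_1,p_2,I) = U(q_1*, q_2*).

V = 6

With perfect complements, no substitution: consume in ratio q_1:q_2 = 3:2.
Budget: p_1·q_1 + p_2·(2/3)·q_1 = I, so (3·p_1 + 2·p_2)·q_1 = 3·I.
Demand: q_1*(p_1,p_2,I) = 3·I/(3·p_1 + 2·p_2), q_2* = 2·I/(3·p_1 + 2·p_2).
Here 3·2 + 2·7 = 20, giving q_1* = 3 and q_2* = 2.
Utility at the optimum: U(3, 2) = 6.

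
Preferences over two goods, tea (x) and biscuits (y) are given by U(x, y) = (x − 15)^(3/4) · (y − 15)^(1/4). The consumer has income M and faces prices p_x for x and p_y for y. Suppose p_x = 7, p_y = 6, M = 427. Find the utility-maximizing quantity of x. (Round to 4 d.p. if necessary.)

x* = 39.8571

Let x' = x−15, y' = y−15. MRS = 3·y'/x' = p_x/p_y.
After buying the subsistence bundle (15, 15), a share 0.75 of the remaining income goes to x: x* = 15 + 0.75·(M − 15p_x − 15p_y)/p_x.
Discretionary income = 427 − 15·7 − 15·6 = 232; x* = 15 + 0.75·232/7 = 39.8571.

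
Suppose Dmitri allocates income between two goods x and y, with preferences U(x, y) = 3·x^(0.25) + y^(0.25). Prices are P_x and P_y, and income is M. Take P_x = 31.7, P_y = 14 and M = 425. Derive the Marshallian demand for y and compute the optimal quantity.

MRS = MU_x/MU_y = 3·(y/x)^(0.75). Set equal to P_x/P_y.
Solve for the ratio: y/x = [(1/3)·P_x/P_y]^(4/3).
Substitute y = (y/x)·x into the budget: x* = M/(P_x + P_y·(y/x)).
Numerically y/x = 0.687195, so x* = 425/(31.7 + 14·0.687195) = 10.2854 and y* = 0.687195·10.2854 = 7.0681.

y* = 7.0681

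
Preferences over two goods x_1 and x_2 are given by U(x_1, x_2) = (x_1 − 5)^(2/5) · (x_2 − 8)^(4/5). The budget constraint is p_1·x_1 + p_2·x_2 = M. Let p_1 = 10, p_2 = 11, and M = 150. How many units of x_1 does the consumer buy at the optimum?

Discretionary income = 150 − 5·10 − 8·11 = 12; x_1* = 5 + 1/3·12/10 = 5.4.

x_1* = 5.4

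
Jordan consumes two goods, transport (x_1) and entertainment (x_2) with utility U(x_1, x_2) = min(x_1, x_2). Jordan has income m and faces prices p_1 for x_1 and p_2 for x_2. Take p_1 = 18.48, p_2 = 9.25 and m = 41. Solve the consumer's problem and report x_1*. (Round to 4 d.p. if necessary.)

With perfect complements, no substitution: consume in ratio x_1:x_2 = 1:1.
Budget: p_1·x_1 + p_2·x_1 = m, so (p_1 + p_2)·x_1 = m.
Demand: x_1*(p_1,p_2,m) = m/(p_1 + p_2), x_2* = m/(p_1 + p_2).
Here 18.48 + 9.25 = 27.73, giving x_1* = 1.4785.

x_1* = 1.4785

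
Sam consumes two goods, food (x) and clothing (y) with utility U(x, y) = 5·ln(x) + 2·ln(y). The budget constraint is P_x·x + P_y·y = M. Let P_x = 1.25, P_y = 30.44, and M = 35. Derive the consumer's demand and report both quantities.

x* = 20, y* = 0.3285

Tangency: MRS = (5/2)·y/x = P_x/P_y.
Rearranging, P_y·y = (2/5)·P_x·x. Substituting into the budget gives P_x·x·(1 + (2/5)) = M.
Demand: x*(P_x,P_y,M) = 5/7·M/P_x and y* = 2/7·M/P_y.
At P_x=1.25, P_y=30.44, M=35: x* = 5/7·35/1.25 = 20, y* = 0.3285.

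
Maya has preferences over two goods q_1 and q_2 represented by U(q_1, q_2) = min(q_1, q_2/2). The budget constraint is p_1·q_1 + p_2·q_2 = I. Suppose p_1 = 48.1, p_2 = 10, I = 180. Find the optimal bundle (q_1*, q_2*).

Leontief preferences: the optimum is at the kink where q_1/1 = q_2/2, i.e. q_2 = 2·q_1.
Budget: p_1·q_1 + p_2·2·q_1 = I, so (p_1 + 2·p_2)·q_1 = I.
Demand: q_1*(p_1,p_2,I) = I/(p_1 + 2·p_2), q_2* = 2·I/(p_1 + 2·p_2).
Here 48.1 + 2·10 = 68.1, giving q_1* = 2.6432 and q_2* = 5.2863.

q_1* = 2.6432, q_2* = 5.2863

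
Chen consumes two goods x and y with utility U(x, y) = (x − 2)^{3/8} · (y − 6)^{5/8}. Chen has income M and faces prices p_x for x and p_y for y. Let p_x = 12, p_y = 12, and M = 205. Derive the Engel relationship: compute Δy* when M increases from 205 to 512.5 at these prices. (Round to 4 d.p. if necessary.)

Δy* = 16.0156

This is Cobb-Douglas in (x−2, y−6): tangency gives 0.375·p_y·(y−6) = 0.625·p_x·(x−2).
Substituting into the budget: x* = 2 + 0.375·(M − 2·p_x − 6·p_y)/p_x, and y* = 6 + 0.625·(…)/p_y.
Discretionary income = 205 − 2·12 − 6·12 = 109; y* = 6 + 0.625·109/12 = 11.6771.
At M' = 512.5: y* = 27.6927. Change: 27.6927 − 11.6771 = 16.0156.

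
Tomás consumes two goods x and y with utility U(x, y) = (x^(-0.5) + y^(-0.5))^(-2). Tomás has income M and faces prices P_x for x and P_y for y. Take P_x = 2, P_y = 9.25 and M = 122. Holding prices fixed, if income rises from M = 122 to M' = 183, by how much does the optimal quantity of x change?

From the CES first-order condition, (y/x)^(1.5) = P_x/P_y.
Solve for the ratio: y/x = [P_x/P_y]^(2/3).
With the ratio pinned down, the budget gives x* = M/(P_x + P_y·(y/x)) and y* = (y/x)·x*.
Numerically y/x = 0.36024, so x* = 122/(2 + 9.25·0.36024) = 22.8798.
At M' = 183: x* = 34.3197. Change: 34.3197 − 22.8798 = 11.4399.

Δx* = 11.4399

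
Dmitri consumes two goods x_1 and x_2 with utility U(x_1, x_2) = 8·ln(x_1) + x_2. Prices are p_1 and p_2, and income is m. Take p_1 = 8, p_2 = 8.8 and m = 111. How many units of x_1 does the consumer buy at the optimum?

Set MRS = p_1/p_2: (8/x_1)/1 = p_1/p_2.
So x_1*(p_1,p_2) = 8·p_2/p_1, independent of income; and x_2* = (m − 8·p_2)/p_2.
At the given prices: x_1* = 8·8.8/8 = 8.8.

x_1* = 8.8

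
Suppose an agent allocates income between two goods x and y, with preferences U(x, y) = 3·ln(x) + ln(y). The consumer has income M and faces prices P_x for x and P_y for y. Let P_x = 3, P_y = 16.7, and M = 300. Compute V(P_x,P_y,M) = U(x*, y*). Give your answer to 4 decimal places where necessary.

MU_x/MU_y = (3·y)/(x); tangency sets this equal to P_x/P_y.
Rearranging, P_y·y = (1/3)·P_x·x. Substituting into the budget gives P_x·x·(1 + (1/3)) = M.
Demand: x*(P_x,P_y,M) = 0.75·M/P_x and y* = 0.25·M/P_y.
At P_x=3, P_y=16.7, M=300: x* = 0.75·300/3 = 75, y* = 4.491.
Utility at the optimum: U(75, 4.491) = 14.4545.

V = 14.4545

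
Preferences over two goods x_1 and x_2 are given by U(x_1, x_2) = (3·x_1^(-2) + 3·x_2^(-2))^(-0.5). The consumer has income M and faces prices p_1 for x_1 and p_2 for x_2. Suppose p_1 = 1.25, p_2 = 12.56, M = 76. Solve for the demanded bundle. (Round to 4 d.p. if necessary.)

x_1* = 10.7488, x_2* = 4.9812

MU_x_1 ∝ 3·x_1^(-3), MU_x_2 ∝ 3·x_2^(-3), so MRS = (x_2/x_1)^(3) = p_1/p_2.
Solve for the ratio: x_2/x_1 = [p_1/p_2]^(1/3).
With the ratio pinned down, the budget gives x_1* = M/(p_1 + p_2·(x_2/x_1)) and x_2* = (x_2/x_1)·x_1*.
Numerically x_2/x_1 = 0.463419, so x_1* = 76/(1.25 + 12.56·0.463419) = 10.7488 and x_2* = 0.463419·10.7488 = 4.9812.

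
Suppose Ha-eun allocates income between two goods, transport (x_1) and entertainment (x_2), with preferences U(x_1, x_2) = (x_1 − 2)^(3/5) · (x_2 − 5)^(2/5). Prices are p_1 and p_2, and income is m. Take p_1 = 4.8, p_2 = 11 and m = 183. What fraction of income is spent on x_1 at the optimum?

share on x_1 = 0.4407

Let x_1' = x_1−2, x_2' = x_2−5. MRS = (3/2)·x_2'/x_1' = p_1/p_2.
Substituting into the budget: x_1* = 2 + 0.6·(m − 2·p_1 − 5·p_2)/p_1, and x_2* = 5 + 0.4·(…)/p_2.
Discretionary income = 183 − 2·4.8 − 5·11 = 118.4; x_1* = 2 + 0.6·118.4/4.8 = 16.8; x_2* = 5 + 0.4·118.4/11 = 9.3055.
Expenditure on x_1: 4.8·16.8 = 80.64; share = 0.4407.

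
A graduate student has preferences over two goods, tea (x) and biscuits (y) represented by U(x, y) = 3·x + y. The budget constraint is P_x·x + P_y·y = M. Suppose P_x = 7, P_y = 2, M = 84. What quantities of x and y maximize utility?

x* = 0, y* = 42

Linear utility — the consumer picks whichever good has higher MU/price: 3/7 = 0.4286 vs 1/2 = 0.5.
y gives more utility per dollar, so spend all income on y: y* = M/P_y, x* = 0.
Numerically: x* = 0, y* = 42.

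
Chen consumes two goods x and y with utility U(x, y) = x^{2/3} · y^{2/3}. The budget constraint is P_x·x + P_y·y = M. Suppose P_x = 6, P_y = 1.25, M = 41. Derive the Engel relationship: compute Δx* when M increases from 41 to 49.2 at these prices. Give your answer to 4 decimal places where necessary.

Δx* = 0.6833

Demand: x*(P_x,P_y,M) = 0.5·M/P_x and y* = 0.5·M/P_y.
At P_x=6, P_y=1.25, M=41: x* = 0.5·41/6 = 3.4167.
At M' = 49.2: x* = 4.1. Change: 4.1 − 3.4167 = 0.6833.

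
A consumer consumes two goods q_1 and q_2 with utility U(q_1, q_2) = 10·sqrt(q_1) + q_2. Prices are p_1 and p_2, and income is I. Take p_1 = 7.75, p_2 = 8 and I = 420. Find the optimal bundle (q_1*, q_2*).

q_1* = 26.6389, q_2* = 26.6935

Set MRS = p_1/p_2: 5·q_1^(−1/2) = p_1/p_2.
Solve: √q_1 = 5·p_2/p_1, so q_1*(p_1,p_2) = (5·p_2/p_1)², and q_2* = (I − p_1·q_1*)/p_2.
Plugging in: q_1* = (5·8/7.75)² = 26.6389, q_2* = 26.6935.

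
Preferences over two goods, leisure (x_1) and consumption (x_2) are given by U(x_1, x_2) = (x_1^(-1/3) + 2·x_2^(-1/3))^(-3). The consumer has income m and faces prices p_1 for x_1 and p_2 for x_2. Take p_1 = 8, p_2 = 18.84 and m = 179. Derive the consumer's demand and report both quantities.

Numerically x_2/x_1 = 0.884666, so x_1* = 179/(8 + 18.84·0.884666) = 7.2566 and x_2* = 0.884666·7.2566 = 6.4197.

x_1* = 7.2566, x_2* = 6.4197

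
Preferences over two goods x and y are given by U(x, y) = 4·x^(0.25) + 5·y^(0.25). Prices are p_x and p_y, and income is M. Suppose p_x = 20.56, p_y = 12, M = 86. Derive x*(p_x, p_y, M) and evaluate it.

MU_x ∝ 4·x^(-0.75), MU_y ∝ 5·y^(-0.75), so MRS = (4/5)·(y/x)^(0.75) = p_x/p_y.
Solve for the ratio: y/x = [(5/4)·p_x/p_y]^(4/3).
Substitute y = (y/x)·x into the budget: x* = M/(p_x + p_y·(y/x)).
Numerically y/x = 2.760594, so x* = 86/(20.56 + 12·2.760594) = 1.6019.

x* = 1.6019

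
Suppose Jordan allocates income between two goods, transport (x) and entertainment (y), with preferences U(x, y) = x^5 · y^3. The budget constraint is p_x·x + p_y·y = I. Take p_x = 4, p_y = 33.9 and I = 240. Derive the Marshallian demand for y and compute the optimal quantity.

y* = 2.6549

Tangency: MRS = (5/3)·y/x = p_x/p_y.
Rearranging, p_y·y = (3/5)·p_x·x. Substituting into the budget gives p_x·x·(1 + (3/5)) = I.
Demand: x*(p_x,p_y,I) = 0.625·I/p_x and y* = 0.375·I/p_y.
At p_x=4, p_y=33.9, I=240: y* = 0.375·240/33.9 = 2.6549.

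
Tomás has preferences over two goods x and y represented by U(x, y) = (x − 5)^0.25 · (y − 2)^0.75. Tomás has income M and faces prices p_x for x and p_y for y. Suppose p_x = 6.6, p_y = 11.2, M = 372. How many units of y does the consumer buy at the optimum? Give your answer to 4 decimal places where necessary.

After buying the subsistence bundle (5, 2), a share 0.25 of the remaining income goes to x: x* = 5 + 0.25·(M − 5p_x − 2p_y)/p_x.
Discretionary income = 372 − 5·6.6 − 2·11.2 = 316.6; y* = 2 + 0.75·316.6/11.2 = 23.2009.

y* = 23.2009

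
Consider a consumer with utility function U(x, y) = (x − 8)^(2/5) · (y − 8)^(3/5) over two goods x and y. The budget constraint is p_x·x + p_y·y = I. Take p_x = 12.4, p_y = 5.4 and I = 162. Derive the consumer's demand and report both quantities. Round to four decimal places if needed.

Substituting into the budget: x* = 8 + 0.4·(I − 8·p_x − 8·p_y)/p_x, and y* = 8 + 0.6·(…)/p_y.
Discretionary income = 162 − 8·12.4 − 8·5.4 = 19.6; x* = 8 + 0.4·19.6/12.4 = 8.6323; y* = 8 + 0.6·19.6/5.4 = 10.1778.

x* = 8.6323, y* = 10.1778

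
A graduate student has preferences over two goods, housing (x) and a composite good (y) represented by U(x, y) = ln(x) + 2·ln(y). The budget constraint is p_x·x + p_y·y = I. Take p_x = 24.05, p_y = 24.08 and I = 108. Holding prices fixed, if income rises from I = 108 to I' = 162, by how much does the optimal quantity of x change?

MU_x/MU_y = (y)/(2·x); tangency sets this equal to p_x/p_y.
Rearranging, p_y·y = 2·p_x·x. Substituting into the budget gives p_x·x·(1 + 2) = I.
Demand: x*(p_x,p_y,I) = 1/3·I/p_x and y* = 2/3·I/p_y.
At p_x=24.05, p_y=24.08, I=108: x* = 1/3·108/24.05 = 1.4969.
At I' = 162: x* = 2.2453. Change: 2.2453 − 1.4969 = 0.7484.

Δx* = 0.7484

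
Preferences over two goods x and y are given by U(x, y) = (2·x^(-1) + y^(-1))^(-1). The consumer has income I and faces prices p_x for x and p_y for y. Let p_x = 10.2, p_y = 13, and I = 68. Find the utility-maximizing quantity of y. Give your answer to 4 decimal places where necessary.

From the CES first-order condition, 2·(y/x)^(2) = p_x/p_y.
Hence y/x = ((1/2)·p_x/p_y)^(1/(2)), i.e. raised to the 0.5 power.
With the ratio pinned down, the budget gives x* = I/(p_x + p_y·(y/x)) and y* = (y/x)·x*.
Numerically y/x = 0.626345, so x* = 68/(10.2 + 13·0.626345) = 3.7072 and y* = 0.626345·3.7072 = 2.322.

y* = 2.322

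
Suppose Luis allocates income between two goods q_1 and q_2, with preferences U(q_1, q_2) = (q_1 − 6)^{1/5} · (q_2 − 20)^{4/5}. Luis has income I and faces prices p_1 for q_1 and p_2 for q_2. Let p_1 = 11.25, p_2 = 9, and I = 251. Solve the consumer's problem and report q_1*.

q_1* = 6.0622

This is Cobb-Douglas in (q_1−6, q_2−20): tangency gives 0.2·p_2·(q_2−20) = 0.8·p_1·(q_1−6).
Substituting into the budget: q_1* = 6 + 0.2·(I − 6·p_1 − 20·p_2)/p_1, and q_2* = 20 + 0.8·(…)/p_2.
Discretionary income = 251 − 6·11.25 − 20·9 = 3.5; q_1* = 6 + 0.2·3.5/11.25 = 6.0622.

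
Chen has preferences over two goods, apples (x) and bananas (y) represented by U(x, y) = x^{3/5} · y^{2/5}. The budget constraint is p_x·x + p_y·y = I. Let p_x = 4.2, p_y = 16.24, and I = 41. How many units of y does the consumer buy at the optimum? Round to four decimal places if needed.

The MRS is (3/2)·y/x. Set MRS = p_x/p_y.
Rearranging, p_y·y = (2/3)·p_x·x. Substituting into the budget gives p_x·x·(1 + (2/3)) = I.
Demand: x*(p_x,p_y,I) = 0.6·I/p_x and y* = 0.4·I/p_y.
At p_x=4.2, p_y=16.24, I=41: y* = 0.4·41/16.24 = 1.0099.

y* = 1.0099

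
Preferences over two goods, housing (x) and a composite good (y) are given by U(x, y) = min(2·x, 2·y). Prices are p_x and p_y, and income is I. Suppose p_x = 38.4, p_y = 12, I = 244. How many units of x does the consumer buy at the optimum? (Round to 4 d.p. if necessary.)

x* = 4.8413

Demand: x*(p_x,p_y,I) = 2·I/(2·p_x + 2·p_y), y* = 2·I/(2·p_x + 2·p_y).
Here 2·38.4 + 2·12 = 100.8, giving x* = 4.8413.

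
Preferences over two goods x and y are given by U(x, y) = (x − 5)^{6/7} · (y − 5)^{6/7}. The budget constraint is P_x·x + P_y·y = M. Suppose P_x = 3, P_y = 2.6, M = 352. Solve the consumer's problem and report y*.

This is Cobb-Douglas in (x−5, y−5): tangency gives 6/7·P_y·(y−5) = 6/7·P_x·(x−5).
After buying the subsistence bundle (5, 5), a share 0.5 of the remaining income goes to x: x* = 5 + 0.5·(M − 5P_x − 5P_y)/P_x.
Discretionary income = 352 − 5·3 − 5·2.6 = 324; y* = 5 + 0.5·324/2.6 = 67.3077.

y* = 67.3077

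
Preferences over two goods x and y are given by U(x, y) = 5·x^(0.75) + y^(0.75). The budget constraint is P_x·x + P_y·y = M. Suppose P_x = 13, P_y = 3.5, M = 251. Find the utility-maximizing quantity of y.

From the CES first-order condition, 5·(y/x)^(0.25) = P_x/P_y.
Hence y/x = ((1/5)·P_x/P_y)^(1/(0.25)), i.e. raised to the 4 power.
Substitute y = (y/x)·x into the budget: x* = M/(P_x + P_y·(y/x)).
Numerically y/x = 0.304524, so x* = 251/(13 + 3.5·0.304524) = 17.8447 and y* = 0.304524·17.8447 = 5.4341.

y* = 5.4341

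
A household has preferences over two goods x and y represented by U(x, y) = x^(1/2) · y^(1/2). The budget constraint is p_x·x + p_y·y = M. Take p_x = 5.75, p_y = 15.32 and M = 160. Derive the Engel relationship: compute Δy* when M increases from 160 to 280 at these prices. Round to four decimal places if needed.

The MRS is y/x. Set MRS = p_x/p_y.
So 0.5·p_y·y = 0.5·p_x·x; combined with the budget, a share 0.5 of income goes to x.
Demand: x*(p_x,p_y,M) = 0.5·M/p_x and y* = 0.5·M/p_y.
At p_x=5.75, p_y=15.32, M=160: y* = 0.5·160/15.32 = 5.2219.
At M' = 280: y* = 9.1384. Change: 9.1384 − 5.2219 = 3.9164.

Δy* = 3.9164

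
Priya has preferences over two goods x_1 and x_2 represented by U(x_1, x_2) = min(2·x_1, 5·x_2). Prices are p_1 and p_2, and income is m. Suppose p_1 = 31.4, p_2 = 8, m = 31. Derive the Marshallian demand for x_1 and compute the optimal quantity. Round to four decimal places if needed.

x_1* = 0.896

With perfect complements, no substitution: consume in ratio x_1:x_2 = 5:2.
Budget: p_1·x_1 + p_2·(2/5)·x_1 = m, so (5·p_1 + 2·p_2)·x_1 = 5·m.
Demand: x_1*(p_1,p_2,m) = 5·m/(5·p_1 + 2·p_2), x_2* = 2·m/(5·p_1 + 2·p_2).
Here 5·31.4 + 2·8 = 173, giving x_1* = 0.896.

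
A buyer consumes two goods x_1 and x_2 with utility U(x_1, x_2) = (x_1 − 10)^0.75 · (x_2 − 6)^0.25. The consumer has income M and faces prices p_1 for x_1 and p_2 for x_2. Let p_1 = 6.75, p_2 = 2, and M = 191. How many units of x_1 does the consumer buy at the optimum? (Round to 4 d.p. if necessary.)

MRS = 3·(x_2−6)/(x_1−10). Tangency with p_1/p_2 gives x_2−6 = (1/3)·(p_1/p_2)·(x_1−10).
After buying the subsistence bundle (10, 6), a share 0.75 of the remaining income goes to x_1: x_1* = 10 + 0.75·(M − 10p_1 − 6p_2)/p_1.
Discretionary income = 191 − 10·6.75 − 6·2 = 111.5; x_1* = 10 + 0.75·111.5/6.75 = 22.3889.

x_1* = 22.3889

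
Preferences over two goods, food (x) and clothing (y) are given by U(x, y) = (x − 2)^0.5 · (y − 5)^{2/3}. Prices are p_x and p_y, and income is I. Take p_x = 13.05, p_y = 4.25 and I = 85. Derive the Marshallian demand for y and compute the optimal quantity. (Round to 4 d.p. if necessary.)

Let x' = x−2, y' = y−5. MRS = (3/4)·y'/x' = p_x/p_y.
Substituting into the budget: x* = 2 + 3/7·(I − 2·p_x − 5·p_y)/p_x, and y* = 5 + 4/7·(…)/p_y.
Discretionary income = 85 − 2·13.05 − 5·4.25 = 37.65; y* = 5 + 4/7·37.65/4.25 = 10.0622.

y* = 10.0622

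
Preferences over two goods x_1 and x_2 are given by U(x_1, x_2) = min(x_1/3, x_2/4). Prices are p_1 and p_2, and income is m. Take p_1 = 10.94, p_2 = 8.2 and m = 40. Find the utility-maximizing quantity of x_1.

Leontief preferences: the optimum is at the kink where x_1/3 = x_2/4, i.e. x_2 = (4/3)·x_1.
Budget: p_1·x_1 + p_2·(4/3)·x_1 = m, so (3·p_1 + 4·p_2)·x_1 = 3·m.
Demand: x_1*(p_1,p_2,m) = 3·m/(3·p_1 + 4·p_2), x_2* = 4·m/(3·p_1 + 4·p_2).
Here 3·10.94 + 4·8.2 = 65.62, giving x_1* = 1.8287.

x_1* = 1.8287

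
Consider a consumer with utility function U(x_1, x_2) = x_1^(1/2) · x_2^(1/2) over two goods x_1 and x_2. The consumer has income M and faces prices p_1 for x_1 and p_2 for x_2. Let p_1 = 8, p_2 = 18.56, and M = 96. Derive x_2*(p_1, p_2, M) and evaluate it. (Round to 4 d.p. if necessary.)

x_2* = 2.5862

The MRS is x_2/x_1. Set MRS = p_1/p_2.
So 0.5·p_2·x_2 = 0.5·p_1·x_1; combined with the budget, a share 0.5 of income goes to x_1.
Demand: x_1*(p_1,p_2,M) = 0.5·M/p_1 and x_2* = 0.5·M/p_2.
At p_1=8, p_2=18.56, M=96: x_2* = 0.5·96/18.56 = 2.5862.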